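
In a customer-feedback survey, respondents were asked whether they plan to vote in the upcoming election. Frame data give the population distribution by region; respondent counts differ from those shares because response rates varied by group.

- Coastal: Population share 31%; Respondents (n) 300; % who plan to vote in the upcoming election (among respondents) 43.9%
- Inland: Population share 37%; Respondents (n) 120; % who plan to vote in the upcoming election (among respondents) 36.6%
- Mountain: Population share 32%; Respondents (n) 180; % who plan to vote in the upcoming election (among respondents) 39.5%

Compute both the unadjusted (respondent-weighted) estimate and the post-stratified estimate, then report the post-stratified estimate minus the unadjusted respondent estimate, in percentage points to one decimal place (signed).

-1.3 percentage points

Without adjustment, the pooled respondent share is:
  (300/600)×43.9 + (120/600)×36.6 + (180/600)×39.5 = 41.12%
Post-stratified estimate weights by population shares:
  0.31×43.9 + 0.37×36.6 + 0.32×39.5 = 39.791%
Difference = 39.791 − 41.12 = -1.329 pp.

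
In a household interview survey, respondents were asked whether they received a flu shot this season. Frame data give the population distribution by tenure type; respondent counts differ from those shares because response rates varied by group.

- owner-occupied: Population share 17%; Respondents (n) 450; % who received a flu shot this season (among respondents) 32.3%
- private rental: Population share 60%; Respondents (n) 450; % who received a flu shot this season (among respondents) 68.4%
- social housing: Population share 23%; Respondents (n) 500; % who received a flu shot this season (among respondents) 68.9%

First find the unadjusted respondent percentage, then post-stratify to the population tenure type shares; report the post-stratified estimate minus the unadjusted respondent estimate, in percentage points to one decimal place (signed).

+5.4 percentage points

Unadjusted (pooled respondent) estimate weights by respondent counts:
  (450/1400)×32.3 + (450/1400)×68.4 + (500/1400)×68.9 = 56.975%
Reweighting by population tenure type shares:
  0.17×32.3 + 0.6×68.4 + 0.23×68.9 = 62.378%
Difference = 62.378 − 56.975 = 5.403 pp.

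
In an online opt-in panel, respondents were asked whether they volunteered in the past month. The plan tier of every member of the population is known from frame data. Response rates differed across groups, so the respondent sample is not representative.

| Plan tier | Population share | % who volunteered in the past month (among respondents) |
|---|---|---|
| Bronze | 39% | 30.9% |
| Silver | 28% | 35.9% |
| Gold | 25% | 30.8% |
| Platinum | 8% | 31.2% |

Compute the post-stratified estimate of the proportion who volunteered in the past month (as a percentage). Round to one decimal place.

32.3%

Each cell contributes population-share × respondent value:
  Bronze: 0.39 × 30.9 = 12.051
  Silver: 0.28 × 35.9 = 10.052
  Gold: 0.25 × 30.8 = 7.7
  Platinum: 0.08 × 31.2 = 2.496
Post-stratified estimate = 32.299 → 32.3%.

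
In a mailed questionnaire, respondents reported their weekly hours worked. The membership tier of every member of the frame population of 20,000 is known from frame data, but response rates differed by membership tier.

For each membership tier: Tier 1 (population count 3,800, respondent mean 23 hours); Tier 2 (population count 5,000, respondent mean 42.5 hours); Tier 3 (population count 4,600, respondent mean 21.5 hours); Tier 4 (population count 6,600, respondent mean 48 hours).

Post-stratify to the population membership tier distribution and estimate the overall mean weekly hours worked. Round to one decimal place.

35.8

Post-stratification weights by population share, not respondent share:
  Tier 1: (3,800/20,000) × 23 = 4.37
  Tier 2: (5,000/20,000) × 42.5 = 10.625
  Tier 3: (4,600/20,000) × 21.5 = 4.945
  Tier 4: (6,600/20,000) × 48 = 15.84
Post-stratified estimate = 35.78 → 35.8.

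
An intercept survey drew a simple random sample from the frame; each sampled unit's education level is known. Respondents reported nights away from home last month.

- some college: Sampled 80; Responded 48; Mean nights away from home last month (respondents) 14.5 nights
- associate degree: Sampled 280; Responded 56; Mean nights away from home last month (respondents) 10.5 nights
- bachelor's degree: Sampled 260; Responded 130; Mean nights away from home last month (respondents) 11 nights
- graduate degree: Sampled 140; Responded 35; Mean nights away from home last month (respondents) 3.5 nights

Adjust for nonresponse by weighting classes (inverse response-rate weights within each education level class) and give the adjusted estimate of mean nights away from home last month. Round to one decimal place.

9.8

Class response rates: some college 48/80 = 60%, associate degree 56/280 = 20%, bachelor's degree 130/260 = 50%, graduate degree 35/140 = 25%.
Each respondent's weight = sampled/responded in their class; summing within a class gives n_sampled, so:
  some college: 80 × 14.5 = 1160
  associate degree: 280 × 10.5 = 2940
  bachelor's degree: 260 × 11 = 2860
  graduate degree: 140 × 3.5 = 490
Adjusted estimate = 7450 / 760 = 9.80263 → 9.8.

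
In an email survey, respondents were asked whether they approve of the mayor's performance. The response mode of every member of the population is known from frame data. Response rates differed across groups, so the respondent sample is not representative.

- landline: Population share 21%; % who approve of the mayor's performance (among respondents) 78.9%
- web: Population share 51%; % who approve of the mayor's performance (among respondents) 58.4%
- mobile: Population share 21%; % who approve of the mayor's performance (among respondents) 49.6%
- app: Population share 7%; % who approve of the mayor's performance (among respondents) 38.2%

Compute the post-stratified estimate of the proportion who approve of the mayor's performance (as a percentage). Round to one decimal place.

Each cell contributes population-share × respondent value:
  landline: 0.21 × 78.9 = 16.569
  web: 0.51 × 58.4 = 29.784
  mobile: 0.21 × 49.6 = 10.416
  app: 0.07 × 38.2 = 2.674
Post-stratified estimate = 59.443 → 59.4%.

59.4%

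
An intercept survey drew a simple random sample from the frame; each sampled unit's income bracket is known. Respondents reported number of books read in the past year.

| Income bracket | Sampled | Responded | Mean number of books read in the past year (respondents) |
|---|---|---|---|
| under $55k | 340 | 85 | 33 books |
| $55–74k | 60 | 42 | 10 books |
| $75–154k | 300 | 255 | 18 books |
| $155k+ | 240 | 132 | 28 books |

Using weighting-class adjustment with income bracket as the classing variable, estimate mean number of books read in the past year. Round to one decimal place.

Response rates by class: under $55k 85/340 = 25%, $55–74k 42/60 = 70%, $75–154k 255/300 = 85%, $155k+ 132/240 = 55%.
Weighting each respondent by the inverse class response rate inflates each class back to its sampled size, so the class weight is n_sampled:
  under $55k: 340 × 33 = 11,220
  $55–74k: 60 × 10 = 600
  $75–154k: 300 × 18 = 5400
  $155k+: 240 × 28 = 6720
Adjusted estimate = 23,940 / 940 = 25.4681 → 25.5.

25.5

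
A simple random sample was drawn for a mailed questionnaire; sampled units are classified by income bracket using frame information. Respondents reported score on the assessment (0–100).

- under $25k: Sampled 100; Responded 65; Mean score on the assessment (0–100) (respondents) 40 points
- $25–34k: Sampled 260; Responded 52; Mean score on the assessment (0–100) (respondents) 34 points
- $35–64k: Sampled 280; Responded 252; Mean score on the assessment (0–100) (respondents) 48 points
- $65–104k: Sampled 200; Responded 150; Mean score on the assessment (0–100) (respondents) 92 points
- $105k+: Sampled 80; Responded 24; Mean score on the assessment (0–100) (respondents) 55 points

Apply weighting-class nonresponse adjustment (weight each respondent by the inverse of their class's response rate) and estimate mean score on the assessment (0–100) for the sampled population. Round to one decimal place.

53.3

Response rates by class: under $25k 65/100 = 65%, $25–34k 52/260 = 20%, $35–64k 252/280 = 90%, $65–104k 150/200 = 75%, $105k+ 24/80 = 30%.
Each respondent's weight = sampled/responded in their class; summing within a class gives n_sampled, so:
  under $25k: 100 × 40 = 4000
  $25–34k: 260 × 34 = 8840
  $35–64k: 280 × 48 = 13,440
  $65–104k: 200 × 92 = 18,400
  $105k+: 80 × 55 = 4400
Adjusted estimate = 49,080 / 920 = 53.3478 → 53.3.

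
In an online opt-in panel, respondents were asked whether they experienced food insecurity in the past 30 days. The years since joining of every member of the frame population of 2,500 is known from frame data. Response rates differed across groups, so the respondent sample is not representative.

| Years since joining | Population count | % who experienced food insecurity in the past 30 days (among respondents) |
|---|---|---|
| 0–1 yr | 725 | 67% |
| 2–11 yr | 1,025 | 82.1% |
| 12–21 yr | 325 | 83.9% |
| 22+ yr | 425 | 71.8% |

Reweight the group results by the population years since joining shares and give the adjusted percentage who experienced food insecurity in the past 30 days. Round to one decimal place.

76.2%

Post-stratification weights by population share, not respondent share:
  0–1 yr: (725/2,500) × 67 = 19.43
  2–11 yr: (1,025/2,500) × 82.1 = 33.661
  12–21 yr: (325/2,500) × 83.9 = 10.907
  22+ yr: (425/2,500) × 71.8 = 12.206
Post-stratified estimate = 76.204 → 76.2%.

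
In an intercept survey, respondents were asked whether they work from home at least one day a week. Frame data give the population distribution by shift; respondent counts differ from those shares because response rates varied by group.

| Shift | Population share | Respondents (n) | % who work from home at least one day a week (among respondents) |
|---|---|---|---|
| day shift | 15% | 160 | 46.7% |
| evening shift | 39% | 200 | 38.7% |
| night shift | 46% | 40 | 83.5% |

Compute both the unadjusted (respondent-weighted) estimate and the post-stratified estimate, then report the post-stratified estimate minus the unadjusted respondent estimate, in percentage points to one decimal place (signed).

+14.1 percentage points

Unadjusted (pooled respondent) estimate weights by respondent counts:
  (160/400)×46.7 + (200/400)×38.7 + (40/400)×83.5 = 46.38%
Post-stratified estimate weights by population shares:
  0.15×46.7 + 0.39×38.7 + 0.46×83.5 = 60.508%
Difference = 60.508 − 46.38 = 14.128 pp.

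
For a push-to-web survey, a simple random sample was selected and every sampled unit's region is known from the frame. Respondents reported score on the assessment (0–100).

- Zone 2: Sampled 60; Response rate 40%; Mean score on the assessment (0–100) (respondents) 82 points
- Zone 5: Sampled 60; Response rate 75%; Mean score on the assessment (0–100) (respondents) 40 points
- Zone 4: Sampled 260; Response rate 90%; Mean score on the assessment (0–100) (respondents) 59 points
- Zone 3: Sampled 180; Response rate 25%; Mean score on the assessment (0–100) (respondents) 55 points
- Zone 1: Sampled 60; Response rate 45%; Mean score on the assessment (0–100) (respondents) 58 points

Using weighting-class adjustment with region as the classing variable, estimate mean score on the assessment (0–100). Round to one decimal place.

Each respondent's weight = sampled/responded in their class; summing within a class gives n_sampled, so:
  Zone 2: 60 × 82 = 4920
  Zone 5: 60 × 40 = 2400
  Zone 4: 260 × 59 = 15,340
  Zone 3: 180 × 55 = 9900
  Zone 1: 60 × 58 = 3480
Adjusted estimate = 36,040 / 620 = 58.129 → 58.1.

58.1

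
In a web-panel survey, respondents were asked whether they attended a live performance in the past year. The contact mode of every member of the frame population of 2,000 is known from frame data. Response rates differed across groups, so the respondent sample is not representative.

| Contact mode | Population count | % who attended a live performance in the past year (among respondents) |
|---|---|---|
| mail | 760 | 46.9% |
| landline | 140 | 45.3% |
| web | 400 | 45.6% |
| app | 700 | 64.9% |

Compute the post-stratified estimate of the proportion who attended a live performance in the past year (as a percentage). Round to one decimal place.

52.8%

Reweight to the known contact mode distribution:
  mail: (760/2,000) × 46.9 = 17.822
  landline: (140/2,000) × 45.3 = 3.171
  web: (400/2,000) × 45.6 = 9.12
  app: (700/2,000) × 64.9 = 22.715
Post-stratified estimate = 52.828 → 52.8%.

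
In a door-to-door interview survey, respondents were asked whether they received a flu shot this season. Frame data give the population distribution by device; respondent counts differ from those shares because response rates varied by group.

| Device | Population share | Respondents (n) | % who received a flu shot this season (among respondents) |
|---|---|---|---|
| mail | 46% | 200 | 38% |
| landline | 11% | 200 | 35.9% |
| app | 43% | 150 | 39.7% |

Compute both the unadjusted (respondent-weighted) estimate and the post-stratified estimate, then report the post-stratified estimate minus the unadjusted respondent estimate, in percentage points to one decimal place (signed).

Naive respondent-only estimate (weights = respondent counts):
  (200/550)×38 + (200/550)×35.9 + (150/550)×39.7 = 37.7%
Reweighting by population device shares:
  0.46×38 + 0.11×35.9 + 0.43×39.7 = 38.5%
Difference = 38.5 − 37.7 = 0.8 pp.

+0.8 percentage points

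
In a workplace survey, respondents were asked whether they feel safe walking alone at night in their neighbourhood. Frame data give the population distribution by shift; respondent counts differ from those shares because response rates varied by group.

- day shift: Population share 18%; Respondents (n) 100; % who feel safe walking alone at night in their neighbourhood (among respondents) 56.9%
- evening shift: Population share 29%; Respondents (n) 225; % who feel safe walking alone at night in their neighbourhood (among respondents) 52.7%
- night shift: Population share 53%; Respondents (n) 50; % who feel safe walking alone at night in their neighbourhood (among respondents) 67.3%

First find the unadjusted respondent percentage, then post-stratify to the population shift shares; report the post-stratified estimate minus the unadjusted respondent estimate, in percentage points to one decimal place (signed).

Naive respondent-only estimate (weights = respondent counts):
  (100/375)×56.9 + (225/375)×52.7 + (50/375)×67.3 = 55.7667%
Reweighting by population shift shares:
  0.18×56.9 + 0.29×52.7 + 0.53×67.3 = 61.194%
Difference = 61.194 − 55.7667 = 5.4273 pp.

+5.4 percentage points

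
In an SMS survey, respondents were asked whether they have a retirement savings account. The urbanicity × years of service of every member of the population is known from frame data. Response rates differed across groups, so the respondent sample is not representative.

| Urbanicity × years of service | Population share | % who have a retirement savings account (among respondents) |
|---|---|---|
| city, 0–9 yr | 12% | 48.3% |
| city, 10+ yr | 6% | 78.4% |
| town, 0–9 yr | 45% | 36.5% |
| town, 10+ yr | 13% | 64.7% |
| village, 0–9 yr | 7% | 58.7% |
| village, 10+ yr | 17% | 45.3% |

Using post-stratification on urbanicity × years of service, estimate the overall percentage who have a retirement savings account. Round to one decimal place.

Weight each group's respondent value by its population share:
  city, 0–9 yr: 0.12 × 48.3 = 5.796
  city, 10+ yr: 0.06 × 78.4 = 4.704
  town, 0–9 yr: 0.45 × 36.5 = 16.425
  town, 10+ yr: 0.13 × 64.7 = 8.411
  village, 0–9 yr: 0.07 × 58.7 = 4.109
  village, 10+ yr: 0.17 × 45.3 = 7.701
Post-stratified estimate = 47.146 → 47.1%.

47.1%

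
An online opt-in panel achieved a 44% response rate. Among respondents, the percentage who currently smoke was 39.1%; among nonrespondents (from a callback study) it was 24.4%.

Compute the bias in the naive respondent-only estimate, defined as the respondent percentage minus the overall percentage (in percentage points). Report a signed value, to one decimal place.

+8.2 percentage points

Nonresponse fraction = 1 − 0.44 = 0.56.
Bias = (nonresponse fraction) × (respondent percentage − nonrespondent percentage)
     = 0.56 × (39.1 − 24.4) = 0.56 × 14.7 = 8.232.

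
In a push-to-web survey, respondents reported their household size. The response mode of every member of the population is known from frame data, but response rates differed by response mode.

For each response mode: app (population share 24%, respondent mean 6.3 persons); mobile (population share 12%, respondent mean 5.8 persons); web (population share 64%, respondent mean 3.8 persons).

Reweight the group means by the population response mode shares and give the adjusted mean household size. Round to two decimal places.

4.64

Post-stratification weights by population share, not respondent share:
  app: 0.24 × 6.3 = 1.512
  mobile: 0.12 × 5.8 = 0.696
  web: 0.64 × 3.8 = 2.432
Post-stratified estimate = 4.64 → 4.64.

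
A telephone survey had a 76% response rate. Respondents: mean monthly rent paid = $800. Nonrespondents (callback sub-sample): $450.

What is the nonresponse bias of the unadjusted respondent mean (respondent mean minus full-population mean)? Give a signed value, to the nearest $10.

Nonresponse fraction = 1 − 0.76 = 0.24.
Bias = (nonresponse fraction) × (respondent mean − nonrespondent mean)
     = 0.24 × (800 − 450) = 0.24 × 350 = 84.

+$80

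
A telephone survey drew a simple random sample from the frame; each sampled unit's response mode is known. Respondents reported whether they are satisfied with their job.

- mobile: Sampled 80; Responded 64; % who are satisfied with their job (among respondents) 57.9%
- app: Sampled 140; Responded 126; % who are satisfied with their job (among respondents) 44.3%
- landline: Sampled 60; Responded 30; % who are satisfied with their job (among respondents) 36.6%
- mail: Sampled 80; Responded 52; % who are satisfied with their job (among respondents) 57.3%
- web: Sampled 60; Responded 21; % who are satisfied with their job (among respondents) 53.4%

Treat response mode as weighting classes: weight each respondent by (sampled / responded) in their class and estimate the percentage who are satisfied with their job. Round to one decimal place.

Class response rates: mobile 64/80 = 80%, app 126/140 = 90%, landline 30/60 = 50%, mail 52/80 = 65%, web 21/60 = 35%.
Weighting each respondent by the inverse class response rate inflates each class back to its sampled size, so the class weight is n_sampled:
  mobile: 80 × 57.9 = 4632
  app: 140 × 44.3 = 6202
  landline: 60 × 36.6 = 2196
  mail: 80 × 57.3 = 4584
  web: 60 × 53.4 = 3204
Adjusted estimate = 20,818 / 420 = 49.5667 → 49.6%.

49.6%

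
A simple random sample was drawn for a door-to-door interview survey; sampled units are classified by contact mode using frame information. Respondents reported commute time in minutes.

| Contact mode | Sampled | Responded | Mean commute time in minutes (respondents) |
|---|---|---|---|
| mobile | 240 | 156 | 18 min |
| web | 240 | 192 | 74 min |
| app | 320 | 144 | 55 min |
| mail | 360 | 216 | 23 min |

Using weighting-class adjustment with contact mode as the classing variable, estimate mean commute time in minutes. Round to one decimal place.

Class response rates: mobile 156/240 = 65%, web 192/240 = 80%, app 144/320 = 45%, mail 216/360 = 60%.
With weight = n_sampled/n_responded per class, the weighted class total is n_sampled:
  mobile: 240 × 18 = 4320
  web: 240 × 74 = 17,760
  app: 320 × 55 = 17,600
  mail: 360 × 23 = 8280
Adjusted estimate = 47,960 / 1,160 = 41.3448 → 41.3.

41.3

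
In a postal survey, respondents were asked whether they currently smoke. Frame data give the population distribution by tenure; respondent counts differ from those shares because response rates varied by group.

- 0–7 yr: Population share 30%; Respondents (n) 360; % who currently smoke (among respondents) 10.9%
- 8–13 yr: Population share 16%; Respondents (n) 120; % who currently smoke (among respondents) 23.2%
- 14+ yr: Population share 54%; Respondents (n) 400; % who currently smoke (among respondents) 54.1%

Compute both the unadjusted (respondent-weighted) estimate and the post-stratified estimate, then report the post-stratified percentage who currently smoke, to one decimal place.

Without adjustment, the pooled respondent share is:
  (360/880)×10.9 + (120/880)×23.2 + (400/880)×54.1 = 32.2136%
Reweighting by population tenure shares:
  0.3×10.9 + 0.16×23.2 + 0.54×54.1 = 36.196%

36.2%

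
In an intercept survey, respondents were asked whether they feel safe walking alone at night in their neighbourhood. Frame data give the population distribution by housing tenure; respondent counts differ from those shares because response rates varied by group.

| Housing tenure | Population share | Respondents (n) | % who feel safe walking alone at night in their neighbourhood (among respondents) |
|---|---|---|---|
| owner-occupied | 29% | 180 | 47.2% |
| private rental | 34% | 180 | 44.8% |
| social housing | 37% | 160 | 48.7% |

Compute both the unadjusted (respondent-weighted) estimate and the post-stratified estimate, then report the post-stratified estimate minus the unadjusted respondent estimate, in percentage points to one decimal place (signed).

+0.1 percentage points

Naive respondent-only estimate (weights = respondent counts):
  (180/520)×47.2 + (180/520)×44.8 + (160/520)×48.7 = 46.8308%
Post-stratifying to population shares instead:
  0.29×47.2 + 0.34×44.8 + 0.37×48.7 = 46.939%
Difference = 46.939 − 46.8308 = 0.1082 pp.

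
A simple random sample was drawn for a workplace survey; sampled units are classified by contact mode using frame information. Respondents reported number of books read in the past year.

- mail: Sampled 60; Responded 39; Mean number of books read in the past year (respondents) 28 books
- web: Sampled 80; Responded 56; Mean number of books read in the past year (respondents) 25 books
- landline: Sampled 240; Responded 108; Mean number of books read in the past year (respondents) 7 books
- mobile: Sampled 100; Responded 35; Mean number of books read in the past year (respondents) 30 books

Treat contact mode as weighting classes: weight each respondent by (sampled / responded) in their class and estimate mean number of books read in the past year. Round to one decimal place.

Class response rates: mail 39/60 = 65%, web 56/80 = 70%, landline 108/240 = 45%, mobile 35/100 = 35%.
Each respondent's weight = sampled/responded in their class; summing within a class gives n_sampled, so:
  mail: 60 × 28 = 1680
  web: 80 × 25 = 2000
  landline: 240 × 7 = 1680
  mobile: 100 × 30 = 3000
Adjusted estimate = 8360 / 480 = 17.4167 → 17.4.

17.4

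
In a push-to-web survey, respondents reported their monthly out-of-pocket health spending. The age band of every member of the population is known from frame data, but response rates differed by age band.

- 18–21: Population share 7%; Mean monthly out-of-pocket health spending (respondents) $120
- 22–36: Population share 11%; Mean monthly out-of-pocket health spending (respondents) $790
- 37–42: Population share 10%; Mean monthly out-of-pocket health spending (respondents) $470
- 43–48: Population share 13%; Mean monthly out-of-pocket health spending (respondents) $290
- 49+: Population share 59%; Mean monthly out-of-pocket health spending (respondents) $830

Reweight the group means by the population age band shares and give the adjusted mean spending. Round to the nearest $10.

Reweight to the known age band distribution:
  18–21: 0.07 × 120 = 8.4
  22–36: 0.11 × 790 = 86.9
  37–42: 0.1 × 470 = 47
  43–48: 0.13 × 290 = 37.7
  49+: 0.59 × 830 = 489.7
Post-stratified estimate = 669.7 → $670.

$670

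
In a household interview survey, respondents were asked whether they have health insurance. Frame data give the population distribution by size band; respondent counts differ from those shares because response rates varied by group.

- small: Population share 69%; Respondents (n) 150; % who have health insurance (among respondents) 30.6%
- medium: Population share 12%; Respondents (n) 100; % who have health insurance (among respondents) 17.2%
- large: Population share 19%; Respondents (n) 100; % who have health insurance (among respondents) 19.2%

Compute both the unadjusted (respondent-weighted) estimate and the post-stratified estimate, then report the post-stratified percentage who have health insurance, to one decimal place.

Unadjusted (pooled respondent) estimate weights by respondent counts:
  (150/350)×30.6 + (100/350)×17.2 + (100/350)×19.2 = 23.5143%
Post-stratified estimate weights by population shares:
  0.69×30.6 + 0.12×17.2 + 0.19×19.2 = 26.826%

26.8%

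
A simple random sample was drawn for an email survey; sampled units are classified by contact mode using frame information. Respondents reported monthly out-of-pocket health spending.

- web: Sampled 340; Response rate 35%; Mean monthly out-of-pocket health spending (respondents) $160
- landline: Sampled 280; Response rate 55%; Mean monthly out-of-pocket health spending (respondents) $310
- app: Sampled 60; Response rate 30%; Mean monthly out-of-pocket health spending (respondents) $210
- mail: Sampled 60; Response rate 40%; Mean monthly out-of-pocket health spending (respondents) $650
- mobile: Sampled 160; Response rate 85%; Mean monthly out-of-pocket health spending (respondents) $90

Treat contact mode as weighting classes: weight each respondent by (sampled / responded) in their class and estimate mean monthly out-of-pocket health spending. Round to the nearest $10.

Each respondent's weight = sampled/responded in their class; summing within a class gives n_sampled, so:
  web: 340 × 160 = 54,400
  landline: 280 × 310 = 86,800
  app: 60 × 210 = 12,600
  mail: 60 × 650 = 39,000
  mobile: 160 × 90 = 14,400
Adjusted estimate = 207,200 / 900 = 230.222 → $230.

$230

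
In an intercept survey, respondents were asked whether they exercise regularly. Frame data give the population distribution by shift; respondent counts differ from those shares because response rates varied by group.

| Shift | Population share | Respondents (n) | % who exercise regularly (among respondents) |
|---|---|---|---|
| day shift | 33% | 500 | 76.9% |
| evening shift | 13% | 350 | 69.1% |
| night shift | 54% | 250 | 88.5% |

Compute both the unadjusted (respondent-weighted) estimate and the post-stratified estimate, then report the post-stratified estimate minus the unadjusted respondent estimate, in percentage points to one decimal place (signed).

+5.1 percentage points

Naive respondent-only estimate (weights = respondent counts):
  (500/1100)×76.9 + (350/1100)×69.1 + (250/1100)×88.5 = 77.0545%
Post-stratified estimate weights by population shares:
  0.33×76.9 + 0.13×69.1 + 0.54×88.5 = 82.15%
Difference = 82.15 − 77.0545 = 5.0955 pp.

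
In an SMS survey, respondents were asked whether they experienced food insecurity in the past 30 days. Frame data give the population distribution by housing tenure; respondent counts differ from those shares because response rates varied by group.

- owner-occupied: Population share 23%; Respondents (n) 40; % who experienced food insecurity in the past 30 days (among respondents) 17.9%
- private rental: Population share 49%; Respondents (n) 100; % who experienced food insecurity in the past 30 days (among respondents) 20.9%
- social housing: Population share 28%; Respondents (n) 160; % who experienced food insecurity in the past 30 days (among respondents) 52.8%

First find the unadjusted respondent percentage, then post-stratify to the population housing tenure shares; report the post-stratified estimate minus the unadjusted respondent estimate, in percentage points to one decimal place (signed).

Naive respondent-only estimate (weights = respondent counts):
  (40/300)×17.9 + (100/300)×20.9 + (160/300)×52.8 = 37.5133%
Reweighting by population housing tenure shares:
  0.23×17.9 + 0.49×20.9 + 0.28×52.8 = 29.142%
Difference = 29.142 − 37.5133 = -8.3713 pp.

-8.4 percentage points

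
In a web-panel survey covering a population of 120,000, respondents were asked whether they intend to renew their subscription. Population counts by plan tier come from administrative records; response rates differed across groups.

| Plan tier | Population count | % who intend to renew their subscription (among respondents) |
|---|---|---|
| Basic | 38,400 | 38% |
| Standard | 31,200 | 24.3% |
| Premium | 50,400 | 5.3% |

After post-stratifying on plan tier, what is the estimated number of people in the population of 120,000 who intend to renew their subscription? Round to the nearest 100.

24,800

Each cell contributes its population count × the respondent rate:
  Basic: 38,400 × 38% = 14,592
  Standard: 31,200 × 24.3% = 7581.6
  Premium: 50,400 × 5.3% = 2671.2
Estimated total = 24844.8 → 24,800.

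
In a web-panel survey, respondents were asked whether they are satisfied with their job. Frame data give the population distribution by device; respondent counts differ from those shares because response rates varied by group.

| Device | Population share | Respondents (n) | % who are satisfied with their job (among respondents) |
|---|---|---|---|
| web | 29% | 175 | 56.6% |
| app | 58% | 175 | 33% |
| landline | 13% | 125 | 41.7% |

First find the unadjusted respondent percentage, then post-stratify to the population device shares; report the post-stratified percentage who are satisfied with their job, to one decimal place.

Unadjusted (pooled respondent) estimate weights by respondent counts:
  (175/475)×56.6 + (175/475)×33 + (125/475)×41.7 = 43.9842%
Post-stratifying to population shares instead:
  0.29×56.6 + 0.58×33 + 0.13×41.7 = 40.975%

41.0%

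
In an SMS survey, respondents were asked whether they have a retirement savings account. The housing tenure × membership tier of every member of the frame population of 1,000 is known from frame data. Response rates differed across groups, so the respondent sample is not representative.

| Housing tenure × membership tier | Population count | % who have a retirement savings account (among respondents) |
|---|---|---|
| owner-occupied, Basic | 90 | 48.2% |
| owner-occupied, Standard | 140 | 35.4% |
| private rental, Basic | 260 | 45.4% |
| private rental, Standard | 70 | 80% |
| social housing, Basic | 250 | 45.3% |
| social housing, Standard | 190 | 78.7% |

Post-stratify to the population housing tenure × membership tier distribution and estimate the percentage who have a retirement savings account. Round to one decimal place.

53.0%

Each cell contributes population-share × respondent value:
  owner-occupied, Basic: (90/1,000) × 48.2 = 4.338
  owner-occupied, Standard: (140/1,000) × 35.4 = 4.956
  private rental, Basic: (260/1,000) × 45.4 = 11.804
  private rental, Standard: (70/1,000) × 80 = 5.6
  social housing, Basic: (250/1,000) × 45.3 = 11.325
  social housing, Standard: (190/1,000) × 78.7 = 14.953
Post-stratified estimate = 52.976 → 53.0%.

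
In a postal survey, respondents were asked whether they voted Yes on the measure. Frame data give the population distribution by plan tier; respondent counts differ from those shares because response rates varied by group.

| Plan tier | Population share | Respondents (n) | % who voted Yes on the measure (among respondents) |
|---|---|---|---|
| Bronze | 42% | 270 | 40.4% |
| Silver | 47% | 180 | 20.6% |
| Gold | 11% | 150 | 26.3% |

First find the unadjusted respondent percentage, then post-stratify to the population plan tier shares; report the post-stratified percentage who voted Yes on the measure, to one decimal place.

29.5%

Unadjusted (pooled respondent) estimate weights by respondent counts:
  (270/600)×40.4 + (180/600)×20.6 + (150/600)×26.3 = 30.935%
Post-stratifying to population shares instead:
  0.42×40.4 + 0.47×20.6 + 0.11×26.3 = 29.543%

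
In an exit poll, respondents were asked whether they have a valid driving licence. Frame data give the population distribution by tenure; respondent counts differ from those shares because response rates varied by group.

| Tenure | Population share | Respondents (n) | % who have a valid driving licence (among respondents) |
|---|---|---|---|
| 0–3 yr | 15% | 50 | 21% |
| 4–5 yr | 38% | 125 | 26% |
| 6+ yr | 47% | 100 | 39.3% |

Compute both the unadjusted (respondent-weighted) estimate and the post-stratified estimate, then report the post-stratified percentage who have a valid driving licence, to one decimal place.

Without adjustment, the pooled respondent share is:
  (50/275)×21 + (125/275)×26 + (100/275)×39.3 = 29.9273%
Post-stratifying to population shares instead:
  0.15×21 + 0.38×26 + 0.47×39.3 = 31.501%

31.5%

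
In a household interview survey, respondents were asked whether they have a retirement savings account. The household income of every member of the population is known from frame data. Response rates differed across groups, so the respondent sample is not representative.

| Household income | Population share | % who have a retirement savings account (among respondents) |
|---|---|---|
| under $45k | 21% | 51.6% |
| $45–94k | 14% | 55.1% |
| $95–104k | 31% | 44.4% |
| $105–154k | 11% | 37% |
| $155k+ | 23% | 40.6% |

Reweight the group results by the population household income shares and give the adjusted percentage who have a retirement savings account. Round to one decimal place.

Each cell contributes population-share × respondent value:
  under $45k: 0.21 × 51.6 = 10.836
  $45–94k: 0.14 × 55.1 = 7.714
  $95–104k: 0.31 × 44.4 = 13.764
  $105–154k: 0.11 × 37 = 4.07
  $155k+: 0.23 × 40.6 = 9.338
Post-stratified estimate = 45.722 → 45.7%.

45.7%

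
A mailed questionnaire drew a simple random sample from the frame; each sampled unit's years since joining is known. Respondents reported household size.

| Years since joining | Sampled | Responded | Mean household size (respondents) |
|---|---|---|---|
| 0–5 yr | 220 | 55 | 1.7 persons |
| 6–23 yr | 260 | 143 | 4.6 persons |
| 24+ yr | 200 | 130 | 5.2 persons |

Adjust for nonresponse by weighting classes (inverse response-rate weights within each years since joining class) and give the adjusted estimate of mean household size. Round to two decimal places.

3.84

Class response rates: 0–5 yr 55/220 = 25%, 6–23 yr 143/260 = 55%, 24+ yr 130/200 = 65%.
With weight = n_sampled/n_responded per class, the weighted class total is n_sampled:
  0–5 yr: 220 × 1.7 = 374
  6–23 yr: 260 × 4.6 = 1196
  24+ yr: 200 × 5.2 = 1040
Adjusted estimate = 2610 / 680 = 3.83824 → 3.84.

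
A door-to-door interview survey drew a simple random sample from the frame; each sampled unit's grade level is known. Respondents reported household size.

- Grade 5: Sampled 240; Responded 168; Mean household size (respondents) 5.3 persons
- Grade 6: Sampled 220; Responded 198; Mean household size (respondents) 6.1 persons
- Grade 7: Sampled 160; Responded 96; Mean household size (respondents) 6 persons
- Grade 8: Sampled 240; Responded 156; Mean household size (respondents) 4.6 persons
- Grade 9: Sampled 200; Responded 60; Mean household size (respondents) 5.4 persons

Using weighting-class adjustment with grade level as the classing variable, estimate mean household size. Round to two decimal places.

5.43

Class response rates: Grade 5 168/240 = 70%, Grade 6 198/220 = 90%, Grade 7 96/160 = 60%, Grade 8 156/240 = 65%, Grade 9 60/200 = 30%.
Each respondent's weight = sampled/responded in their class; summing within a class gives n_sampled, so:
  Grade 5: 240 × 5.3 = 1272
  Grade 6: 220 × 6.1 = 1342
  Grade 7: 160 × 6 = 960
  Grade 8: 240 × 4.6 = 1104
  Grade 9: 200 × 5.4 = 1080
Adjusted estimate = 5758 / 1,060 = 5.43208 → 5.43.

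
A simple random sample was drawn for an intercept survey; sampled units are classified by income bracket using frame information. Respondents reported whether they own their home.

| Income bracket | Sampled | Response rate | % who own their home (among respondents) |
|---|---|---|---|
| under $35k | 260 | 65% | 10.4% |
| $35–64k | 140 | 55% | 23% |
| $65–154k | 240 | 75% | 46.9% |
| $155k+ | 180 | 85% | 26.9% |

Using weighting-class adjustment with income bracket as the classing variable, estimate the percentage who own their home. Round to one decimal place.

26.9%

Inverse-response-rate weighting restores each class to its sampled count, so class totals weight by n_sampled:
  under $35k: 260 × 10.4 = 2704
  $35–64k: 140 × 23 = 3220
  $65–154k: 240 × 46.9 = 11,256
  $155k+: 180 × 26.9 = 4842
Adjusted estimate = 22,022 / 820 = 26.8561 → 26.9%.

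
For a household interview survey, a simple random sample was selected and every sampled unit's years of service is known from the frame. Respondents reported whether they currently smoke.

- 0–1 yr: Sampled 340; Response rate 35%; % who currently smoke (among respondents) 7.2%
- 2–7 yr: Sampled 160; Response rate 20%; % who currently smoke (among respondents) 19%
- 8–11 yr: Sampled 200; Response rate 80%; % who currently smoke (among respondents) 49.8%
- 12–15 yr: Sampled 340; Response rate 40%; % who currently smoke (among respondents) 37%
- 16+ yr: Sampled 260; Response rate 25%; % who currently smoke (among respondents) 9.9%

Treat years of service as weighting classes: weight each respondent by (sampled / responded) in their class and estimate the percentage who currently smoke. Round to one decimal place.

23.5%

With weight = n_sampled/n_responded per class, the weighted class total is n_sampled:
  0–1 yr: 340 × 7.2 = 2448
  2–7 yr: 160 × 19 = 3040
  8–11 yr: 200 × 49.8 = 9960
  12–15 yr: 340 × 37 = 12,580
  16+ yr: 260 × 9.9 = 2574
Adjusted estimate = 30,602 / 1,300 = 23.54 → 23.5%.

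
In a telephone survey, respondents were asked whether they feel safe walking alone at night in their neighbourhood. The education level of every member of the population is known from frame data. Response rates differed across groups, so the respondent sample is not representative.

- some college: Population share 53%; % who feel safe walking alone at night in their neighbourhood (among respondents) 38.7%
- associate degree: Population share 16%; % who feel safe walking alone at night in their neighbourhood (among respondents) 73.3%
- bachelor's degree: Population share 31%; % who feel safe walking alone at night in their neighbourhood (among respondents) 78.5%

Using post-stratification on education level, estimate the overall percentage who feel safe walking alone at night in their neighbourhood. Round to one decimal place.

Reweight to the known education level distribution:
  some college: 0.53 × 38.7 = 20.511
  associate degree: 0.16 × 73.3 = 11.728
  bachelor's degree: 0.31 × 78.5 = 24.335
Post-stratified estimate = 56.574 → 56.6%.

56.6%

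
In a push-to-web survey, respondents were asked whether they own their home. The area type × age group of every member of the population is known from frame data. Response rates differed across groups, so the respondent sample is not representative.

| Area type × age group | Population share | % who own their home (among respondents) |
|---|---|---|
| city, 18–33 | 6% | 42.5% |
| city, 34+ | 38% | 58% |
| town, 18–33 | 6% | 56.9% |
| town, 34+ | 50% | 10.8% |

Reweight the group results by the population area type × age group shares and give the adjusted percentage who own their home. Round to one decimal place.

Post-stratification weights by population share, not respondent share:
  city, 18–33: 0.06 × 42.5 = 2.55
  city, 34+: 0.38 × 58 = 22.04
  town, 18–33: 0.06 × 56.9 = 3.414
  town, 34+: 0.5 × 10.8 = 5.4
Post-stratified estimate = 33.404 → 33.4%.

33.4%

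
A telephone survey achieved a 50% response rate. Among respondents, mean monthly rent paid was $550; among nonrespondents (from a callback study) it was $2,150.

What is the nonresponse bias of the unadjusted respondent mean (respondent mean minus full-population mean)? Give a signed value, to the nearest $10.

-$800

Nonresponse fraction = 1 − 0.5 = 0.5.
Bias = (nonresponse fraction) × (respondent mean − nonrespondent mean)
     = 0.5 × (550 − 2150) = 0.5 × -1600 = -800.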